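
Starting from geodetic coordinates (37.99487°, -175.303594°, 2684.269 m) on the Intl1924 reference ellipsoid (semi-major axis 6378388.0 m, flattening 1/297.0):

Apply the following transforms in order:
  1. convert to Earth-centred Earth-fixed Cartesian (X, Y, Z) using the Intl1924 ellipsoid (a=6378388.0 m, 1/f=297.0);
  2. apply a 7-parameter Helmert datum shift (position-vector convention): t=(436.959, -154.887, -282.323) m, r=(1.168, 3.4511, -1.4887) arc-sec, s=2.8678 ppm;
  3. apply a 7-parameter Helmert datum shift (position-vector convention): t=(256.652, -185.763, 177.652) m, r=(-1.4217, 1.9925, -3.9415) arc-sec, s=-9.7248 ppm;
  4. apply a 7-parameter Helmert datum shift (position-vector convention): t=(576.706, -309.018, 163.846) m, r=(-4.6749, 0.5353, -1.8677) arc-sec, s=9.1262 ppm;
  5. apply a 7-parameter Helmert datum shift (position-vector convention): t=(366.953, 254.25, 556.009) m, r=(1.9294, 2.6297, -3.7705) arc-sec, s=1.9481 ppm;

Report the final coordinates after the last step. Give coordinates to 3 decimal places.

start: φ=37.994870°, λ=-175.303594°, h=2684.269 m
→ ECEF (a=6378388.000, f=1/297.0): X=-5018215.0574, Y=-412255.4748, Z=3906711.1000
→ Helmert 7p (PV): X=-5017730.1001, Y=-412397.4477, Z=3906521.6082
→ Helmert 7p (PV): X=-5017394.7958, Y=-412456.3919, Z=3906712.5829
→ Helmert 7p (PV): X=-5016857.4755, Y=-412635.1971, Z=3906934.4519
→ Helmert 7p (PV): X=-5016458.0286, Y=-412326.5886, Z=3907558.1730

X=-5016458.029 m, Y=-412326.589 m, Z=3907558.173 m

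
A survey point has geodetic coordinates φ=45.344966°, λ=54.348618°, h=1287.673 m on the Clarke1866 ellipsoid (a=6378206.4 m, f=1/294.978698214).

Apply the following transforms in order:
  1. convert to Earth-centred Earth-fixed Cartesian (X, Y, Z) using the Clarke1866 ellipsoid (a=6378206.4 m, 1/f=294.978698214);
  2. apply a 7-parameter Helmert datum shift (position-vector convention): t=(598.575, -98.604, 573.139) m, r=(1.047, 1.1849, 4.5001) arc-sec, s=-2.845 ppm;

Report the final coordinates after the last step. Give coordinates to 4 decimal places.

X=2618381.2768 m, Y=3649571.5370 m, Z=4515652.0191 m

start: φ=45.344966°, λ=54.348618°, h=1287.673 m
→ ECEF (a=6378206.400, f=1/294.978698214): X=2617843.8369, Y=3649646.3291, Z=4515088.2383
→ Helmert 7p (PV): X=2618381.2768, Y=3649571.5370, Z=4515652.0191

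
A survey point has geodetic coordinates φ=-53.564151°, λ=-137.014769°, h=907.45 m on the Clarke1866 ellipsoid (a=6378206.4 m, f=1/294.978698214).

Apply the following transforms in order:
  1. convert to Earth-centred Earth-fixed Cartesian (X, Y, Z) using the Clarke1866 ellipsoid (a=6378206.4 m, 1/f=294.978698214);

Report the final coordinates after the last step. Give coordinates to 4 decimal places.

X=-2777634.9037 m, Y=-2588848.1797 m, Z=-5108608.1256 m

start: φ=-53.564151°, λ=-137.014769°, h=907.450 m
→ ECEF (a=6378206.400, f=1/294.978698214): X=-2777634.9037, Y=-2588848.1797, Z=-5108608.1256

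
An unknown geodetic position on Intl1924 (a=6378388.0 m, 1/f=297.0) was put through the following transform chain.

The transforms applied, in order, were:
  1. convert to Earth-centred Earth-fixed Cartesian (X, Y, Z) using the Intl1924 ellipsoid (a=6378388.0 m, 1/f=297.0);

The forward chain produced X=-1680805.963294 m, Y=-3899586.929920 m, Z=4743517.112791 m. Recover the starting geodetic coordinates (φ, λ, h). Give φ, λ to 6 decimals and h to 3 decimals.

φ=48.357079°, λ=-113.317083°, h=101.583 m

start: X=-1680805.9633, Y=-3899586.9299, Z=4743517.1128 m
→ geod (Bowring, a=6378388.000): φ=48.35707900°, λ=-113.31708300°, h=101.5830 m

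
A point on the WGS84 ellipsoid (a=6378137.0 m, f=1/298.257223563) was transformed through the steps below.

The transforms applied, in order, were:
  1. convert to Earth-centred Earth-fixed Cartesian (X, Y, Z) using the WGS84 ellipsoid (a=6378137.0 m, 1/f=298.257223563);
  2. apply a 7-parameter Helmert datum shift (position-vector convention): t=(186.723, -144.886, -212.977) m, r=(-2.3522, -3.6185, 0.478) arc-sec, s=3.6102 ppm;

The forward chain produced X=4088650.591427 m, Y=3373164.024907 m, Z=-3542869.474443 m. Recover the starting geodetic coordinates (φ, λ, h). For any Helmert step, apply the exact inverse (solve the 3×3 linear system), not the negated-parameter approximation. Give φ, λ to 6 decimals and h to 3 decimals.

start: X=4088650.5914, Y=3373164.0249, Z=-3542869.4744 m
→ Helmert⁻¹: X=4088394.7766, Y=3373327.6581, Z=-3542676.9617
→ geod (Bowring, a=6378137.000): φ=-33.93582700°, λ=39.52598300°, h=3822.3290 m

φ=-33.935827°, λ=39.525983°, h=3822.329 m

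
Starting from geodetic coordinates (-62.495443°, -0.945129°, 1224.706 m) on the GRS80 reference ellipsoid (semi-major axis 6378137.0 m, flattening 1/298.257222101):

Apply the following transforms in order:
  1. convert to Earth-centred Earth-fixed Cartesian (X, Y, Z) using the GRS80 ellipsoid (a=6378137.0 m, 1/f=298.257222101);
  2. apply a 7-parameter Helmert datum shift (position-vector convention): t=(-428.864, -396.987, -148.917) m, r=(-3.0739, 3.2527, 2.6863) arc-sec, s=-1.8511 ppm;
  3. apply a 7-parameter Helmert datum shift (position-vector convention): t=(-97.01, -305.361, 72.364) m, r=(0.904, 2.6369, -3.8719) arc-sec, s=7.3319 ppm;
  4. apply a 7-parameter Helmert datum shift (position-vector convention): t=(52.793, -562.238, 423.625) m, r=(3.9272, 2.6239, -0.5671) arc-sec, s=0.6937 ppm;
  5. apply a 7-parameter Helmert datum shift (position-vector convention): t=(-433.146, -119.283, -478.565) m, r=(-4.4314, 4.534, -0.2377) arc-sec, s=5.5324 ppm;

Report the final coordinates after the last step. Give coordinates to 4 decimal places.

X=2952268.2899 m, Y=-50210.1498 m, Z=-5635696.7937 m

start: φ=-62.495443°, λ=-0.945129°, h=1224.706 m
→ ECEF (a=6378137.000, f=1/298.257222101): X=2953496.9003, Y=-48724.1610, Z=-5635313.1730
→ Helmert 7p (PV): X=2952974.3375, Y=-49166.5741, Z=-5635497.5075
→ Helmert 7p (PV): X=2952826.0105, Y=-49503.0287, Z=-5635504.4292
→ Helmert 7p (PV): X=2952809.0263, Y=-49966.1217, Z=-5635123.2191
→ Helmert 7p (PV): X=2952268.2899, Y=-50210.1498, Z=-5635696.7937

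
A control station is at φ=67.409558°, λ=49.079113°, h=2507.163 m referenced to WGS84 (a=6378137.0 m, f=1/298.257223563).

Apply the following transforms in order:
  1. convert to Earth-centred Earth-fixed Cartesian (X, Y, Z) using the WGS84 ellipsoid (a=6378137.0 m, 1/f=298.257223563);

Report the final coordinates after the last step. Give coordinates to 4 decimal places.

start: φ=67.409558°, λ=49.079113°, h=2507.163 m
→ ECEF (a=6378137.000, f=1/298.257223563): X=1610088.9599, Y=1857368.9183, Z=5868424.6880

X=1610088.9599 m, Y=1857368.9183 m, Z=5868424.6880 m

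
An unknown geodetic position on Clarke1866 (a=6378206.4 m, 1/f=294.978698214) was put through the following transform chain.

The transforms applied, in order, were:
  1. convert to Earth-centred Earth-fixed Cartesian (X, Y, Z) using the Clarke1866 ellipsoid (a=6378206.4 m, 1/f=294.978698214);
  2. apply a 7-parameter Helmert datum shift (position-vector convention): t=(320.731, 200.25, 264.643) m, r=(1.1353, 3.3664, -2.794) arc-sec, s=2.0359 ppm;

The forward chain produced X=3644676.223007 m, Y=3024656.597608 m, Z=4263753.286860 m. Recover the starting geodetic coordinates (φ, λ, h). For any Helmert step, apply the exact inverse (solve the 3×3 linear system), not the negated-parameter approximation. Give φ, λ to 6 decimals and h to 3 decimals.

φ=42.189113°, λ=39.690866°, h=3771.051 m

start: X=3644676.2230, Y=3024656.5976, Z=4263753.2869 m
→ Helmert⁻¹: X=3644237.5192, Y=3024523.0207, Z=4263522.7933
→ geod (Bowring, a=6378206.400): φ=42.18911300°, λ=39.69086600°, h=3771.0510 m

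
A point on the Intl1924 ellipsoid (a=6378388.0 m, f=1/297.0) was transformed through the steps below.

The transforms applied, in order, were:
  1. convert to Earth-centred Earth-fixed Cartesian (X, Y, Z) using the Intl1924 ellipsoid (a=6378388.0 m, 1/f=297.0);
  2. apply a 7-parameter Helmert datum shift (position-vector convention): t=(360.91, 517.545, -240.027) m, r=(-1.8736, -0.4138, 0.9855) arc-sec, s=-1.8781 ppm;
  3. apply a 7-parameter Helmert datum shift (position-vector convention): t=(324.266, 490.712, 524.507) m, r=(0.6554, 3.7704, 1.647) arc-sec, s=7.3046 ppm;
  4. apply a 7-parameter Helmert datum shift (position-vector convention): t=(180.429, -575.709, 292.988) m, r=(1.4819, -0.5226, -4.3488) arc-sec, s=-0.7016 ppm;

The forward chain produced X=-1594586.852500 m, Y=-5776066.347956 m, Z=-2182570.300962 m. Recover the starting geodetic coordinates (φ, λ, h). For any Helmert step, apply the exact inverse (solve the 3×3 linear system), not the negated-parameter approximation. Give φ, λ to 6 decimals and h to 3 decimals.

start: X=-1594586.8525, Y=-5776066.3480, Z=-2182570.3010 m
→ Helmert⁻¹: X=-1594652.1617, Y=-5775543.9944, Z=-2182819.2861
→ Helmert⁻¹: X=-1594970.9876, Y=-5775986.7169, Z=-2183338.6468
→ Helmert⁻¹: X=-1595366.8726, Y=-5776487.6578, Z=-2183151.9899
→ geod (Bowring, a=6378388.000): φ=-20.14121400°, λ=-105.43924000°, h=2160.9470 m

φ=-20.141214°, λ=-105.439240°, h=2160.947 m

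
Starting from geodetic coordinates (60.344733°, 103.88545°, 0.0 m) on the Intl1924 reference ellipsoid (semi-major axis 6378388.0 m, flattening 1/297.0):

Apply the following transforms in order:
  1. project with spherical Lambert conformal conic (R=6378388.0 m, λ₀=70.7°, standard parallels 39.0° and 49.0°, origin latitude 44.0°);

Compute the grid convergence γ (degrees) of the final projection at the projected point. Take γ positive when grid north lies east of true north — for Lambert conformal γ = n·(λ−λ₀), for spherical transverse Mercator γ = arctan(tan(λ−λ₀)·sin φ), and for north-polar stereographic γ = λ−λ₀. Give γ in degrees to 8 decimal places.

23.08195154

start: φ=60.344733°, λ=103.885450°, h=0.000 m
→ into lcc (λ₀=70.7°): φ=60.34473300°, λ−λ₀=33.18545000°
convergence γ = 23.08195154°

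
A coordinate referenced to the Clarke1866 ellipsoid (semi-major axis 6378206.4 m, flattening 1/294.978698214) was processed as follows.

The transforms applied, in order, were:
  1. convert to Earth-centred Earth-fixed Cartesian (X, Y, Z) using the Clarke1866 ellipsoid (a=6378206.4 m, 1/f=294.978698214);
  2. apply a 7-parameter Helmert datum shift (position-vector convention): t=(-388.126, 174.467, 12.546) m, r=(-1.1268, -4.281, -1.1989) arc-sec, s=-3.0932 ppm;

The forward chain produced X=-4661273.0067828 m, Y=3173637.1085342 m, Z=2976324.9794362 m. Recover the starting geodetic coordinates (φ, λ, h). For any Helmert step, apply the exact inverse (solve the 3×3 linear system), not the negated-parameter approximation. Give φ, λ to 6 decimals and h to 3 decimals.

φ=27.988867°, λ=145.750292°, h=2526.275 m

start: X=-4661273.0068, Y=3173637.1085, Z=2976324.9794 m
→ Helmert⁻¹: X=-4660855.9677, Y=3173429.1069, Z=2976435.7113
→ geod (Bowring, a=6378206.400): φ=27.98886700°, λ=145.75029200°, h=2526.2750 m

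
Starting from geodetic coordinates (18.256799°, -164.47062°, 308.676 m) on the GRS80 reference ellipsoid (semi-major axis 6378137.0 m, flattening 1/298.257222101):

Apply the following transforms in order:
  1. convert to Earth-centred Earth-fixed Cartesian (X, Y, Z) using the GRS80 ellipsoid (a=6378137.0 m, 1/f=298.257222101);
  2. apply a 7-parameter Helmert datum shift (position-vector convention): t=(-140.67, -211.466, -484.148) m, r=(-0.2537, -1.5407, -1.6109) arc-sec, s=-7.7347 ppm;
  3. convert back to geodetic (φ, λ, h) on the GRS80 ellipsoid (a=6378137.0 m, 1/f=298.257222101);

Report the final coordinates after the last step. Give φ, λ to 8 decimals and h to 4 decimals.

start: φ=18.256799°, λ=-164.470620°, h=308.676 m
→ ECEF (a=6378137.000, f=1/298.257222101): X=-5838150.7349, Y=-1622286.8634, Z=1985493.2718
→ Helmert 7p (PV): X=-5838273.7488, Y=-1622437.7446, Z=1984952.1541
→ geod (Bowring, a=6378137.000): φ=18.25170664°, λ=-164.46955684°, h=290.1018 m

φ=18.25170664°, λ=-164.46955684°, h=290.1018 m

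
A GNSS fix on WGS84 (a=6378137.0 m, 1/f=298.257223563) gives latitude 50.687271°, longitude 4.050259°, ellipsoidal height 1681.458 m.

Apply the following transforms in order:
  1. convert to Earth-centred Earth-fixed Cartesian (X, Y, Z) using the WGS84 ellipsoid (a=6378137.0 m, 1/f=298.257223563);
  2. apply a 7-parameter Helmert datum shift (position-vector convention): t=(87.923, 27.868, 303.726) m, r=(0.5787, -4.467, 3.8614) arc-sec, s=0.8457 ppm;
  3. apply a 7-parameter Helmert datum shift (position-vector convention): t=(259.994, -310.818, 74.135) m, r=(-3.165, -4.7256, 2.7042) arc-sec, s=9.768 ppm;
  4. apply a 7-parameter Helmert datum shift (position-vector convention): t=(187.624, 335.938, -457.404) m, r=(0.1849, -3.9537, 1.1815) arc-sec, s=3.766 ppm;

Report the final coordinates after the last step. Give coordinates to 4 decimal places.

start: φ=50.687271°, λ=4.050259°, h=1681.458 m
→ ECEF (a=6378137.000, f=1/298.257223563): X=4039957.5388, Y=286062.6890, Z=4912878.0674
→ Helmert 7p (PV): X=4039937.1266, Y=286152.6457, Z=4913274.2427
→ Helmert 7p (PV): X=4040120.2652, Y=285972.9800, Z=4913484.5370
→ Helmert 7p (PV): X=4040227.2838, Y=286328.7326, Z=4913123.3352

X=4040227.2838 m, Y=286328.7326 m, Z=4913123.3352 m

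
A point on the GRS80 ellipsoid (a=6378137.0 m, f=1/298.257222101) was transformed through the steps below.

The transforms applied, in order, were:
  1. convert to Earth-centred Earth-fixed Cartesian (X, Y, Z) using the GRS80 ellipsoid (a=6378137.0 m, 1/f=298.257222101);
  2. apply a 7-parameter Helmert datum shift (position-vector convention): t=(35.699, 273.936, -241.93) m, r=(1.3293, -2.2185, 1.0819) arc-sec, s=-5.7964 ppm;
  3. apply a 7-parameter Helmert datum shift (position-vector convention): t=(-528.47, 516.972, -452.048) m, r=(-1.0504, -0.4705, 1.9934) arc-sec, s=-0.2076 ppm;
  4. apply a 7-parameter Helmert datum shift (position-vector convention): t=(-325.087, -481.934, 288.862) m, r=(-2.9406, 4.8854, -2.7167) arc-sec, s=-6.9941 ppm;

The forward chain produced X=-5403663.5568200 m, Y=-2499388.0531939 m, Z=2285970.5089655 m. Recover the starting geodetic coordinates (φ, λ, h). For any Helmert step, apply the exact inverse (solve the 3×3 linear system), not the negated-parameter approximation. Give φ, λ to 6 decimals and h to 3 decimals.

φ=21.138292°, λ=-155.171704°, h=1754.583 m

start: X=-5403663.5568, Y=-2499388.0532, Z=2285970.5090 m
→ Helmert⁻¹: X=-5403397.4801, Y=-2499027.3483, Z=2285534.0262
→ Helmert⁻¹: X=-5402889.0732, Y=-2499504.2655, Z=2285986.1443
→ Helmert⁻¹: X=-5402944.6109, Y=-2499749.6173, Z=2286315.5481
→ geod (Bowring, a=6378137.000): φ=21.13829200°, λ=-155.17170400°, h=1754.5830 m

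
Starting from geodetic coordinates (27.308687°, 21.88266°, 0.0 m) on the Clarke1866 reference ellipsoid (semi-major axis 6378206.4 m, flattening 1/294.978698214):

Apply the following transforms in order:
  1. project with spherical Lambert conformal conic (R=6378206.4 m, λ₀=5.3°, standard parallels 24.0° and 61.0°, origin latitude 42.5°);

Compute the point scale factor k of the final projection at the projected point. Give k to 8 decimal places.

start: φ=27.308687°, λ=21.882660°, h=0.000 m
→ into lcc (λ₀=5.3°): φ=27.30868700°, λ−λ₀=16.58266000°
scale k = 0.98378476

0.98378476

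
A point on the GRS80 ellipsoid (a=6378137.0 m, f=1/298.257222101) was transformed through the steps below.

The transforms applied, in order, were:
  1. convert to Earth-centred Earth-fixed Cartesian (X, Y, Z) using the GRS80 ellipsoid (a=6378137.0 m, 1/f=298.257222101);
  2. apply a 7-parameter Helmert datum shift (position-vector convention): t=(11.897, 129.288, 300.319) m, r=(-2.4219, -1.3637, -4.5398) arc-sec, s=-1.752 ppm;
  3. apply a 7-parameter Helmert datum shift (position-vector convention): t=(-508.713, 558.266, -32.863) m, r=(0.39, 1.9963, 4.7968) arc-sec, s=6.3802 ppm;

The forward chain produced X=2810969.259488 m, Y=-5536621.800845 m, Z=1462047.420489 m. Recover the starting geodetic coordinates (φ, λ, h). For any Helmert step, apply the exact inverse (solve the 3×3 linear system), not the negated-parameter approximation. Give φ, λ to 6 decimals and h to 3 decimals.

start: X=2810969.2595, Y=-5536621.8008, Z=1462047.4205 m
→ Helmert⁻¹: X=2811317.1133, Y=-5537207.3529, Z=1462108.6337
→ Helmert⁻¹: X=2811441.6794, Y=-5537301.6269, Z=1461727.2708
→ geod (Bowring, a=6378137.000): φ=13.33108400°, λ=-63.08183100°, h=2846.7560 m

φ=13.331084°, λ=-63.081831°, h=2846.756 m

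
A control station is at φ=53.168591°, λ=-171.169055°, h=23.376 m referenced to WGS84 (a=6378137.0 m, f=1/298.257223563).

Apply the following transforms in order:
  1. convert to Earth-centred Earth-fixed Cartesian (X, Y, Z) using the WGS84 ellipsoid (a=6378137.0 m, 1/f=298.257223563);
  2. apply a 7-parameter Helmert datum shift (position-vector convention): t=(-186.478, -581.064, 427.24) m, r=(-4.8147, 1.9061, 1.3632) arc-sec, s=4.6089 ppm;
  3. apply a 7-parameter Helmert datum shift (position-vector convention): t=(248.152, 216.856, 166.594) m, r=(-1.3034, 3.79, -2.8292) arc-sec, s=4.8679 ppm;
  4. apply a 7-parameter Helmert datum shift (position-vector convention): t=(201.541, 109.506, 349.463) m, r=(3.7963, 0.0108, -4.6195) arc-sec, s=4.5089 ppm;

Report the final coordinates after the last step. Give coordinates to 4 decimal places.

X=-3785937.1586 m, Y=-588333.8190 m, Z=5082957.2424 m

start: φ=53.168591°, λ=-171.169055°, h=23.376 m
→ ECEF (a=6378137.000, f=1/298.257223563): X=-3786270.6670, Y=-588239.7859, Z=5081831.4843
→ Helmert 7p (PV): X=-3786423.7462, Y=-588729.9623, Z=5082330.8661
→ Helmert 7p (PV): X=-3786108.7160, Y=-588431.9203, Z=5082595.4944
→ Helmert 7p (PV): X=-3785937.1586, Y=-588333.8190, Z=5082957.2424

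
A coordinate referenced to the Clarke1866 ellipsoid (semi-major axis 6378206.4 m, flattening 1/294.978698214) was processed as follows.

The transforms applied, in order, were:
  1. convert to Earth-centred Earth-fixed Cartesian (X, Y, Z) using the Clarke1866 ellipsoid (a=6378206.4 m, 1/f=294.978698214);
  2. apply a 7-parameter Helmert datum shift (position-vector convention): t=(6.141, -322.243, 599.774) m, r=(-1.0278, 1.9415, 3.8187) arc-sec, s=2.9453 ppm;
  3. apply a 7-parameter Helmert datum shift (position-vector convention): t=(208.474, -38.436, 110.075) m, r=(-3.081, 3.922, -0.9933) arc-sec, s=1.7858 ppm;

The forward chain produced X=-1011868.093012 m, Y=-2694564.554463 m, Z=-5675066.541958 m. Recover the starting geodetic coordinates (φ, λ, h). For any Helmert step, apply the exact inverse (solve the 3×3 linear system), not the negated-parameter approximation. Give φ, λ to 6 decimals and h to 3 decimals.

φ=-63.269916°, λ=-110.587352°, h=2745.275 m

start: X=-1011868.0930, Y=-2694564.5545, Z=-5675066.5420 m
→ Helmert⁻¹: X=-1011953.8732, Y=-2694441.4083, Z=-5675225.9711
→ Helmert⁻¹: X=-1011953.4858, Y=-2694064.2133, Z=-5675831.9776
→ geod (Bowring, a=6378206.400): φ=-63.26991600°, λ=-110.58735200°, h=2745.2750 m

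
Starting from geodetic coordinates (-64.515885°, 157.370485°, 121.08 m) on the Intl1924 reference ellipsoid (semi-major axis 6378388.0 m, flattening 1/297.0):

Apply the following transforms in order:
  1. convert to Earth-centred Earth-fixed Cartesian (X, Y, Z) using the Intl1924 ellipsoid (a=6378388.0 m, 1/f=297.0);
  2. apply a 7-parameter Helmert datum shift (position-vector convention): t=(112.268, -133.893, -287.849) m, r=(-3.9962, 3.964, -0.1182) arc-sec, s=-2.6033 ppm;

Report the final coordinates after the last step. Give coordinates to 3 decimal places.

start: φ=-64.515885°, λ=157.370485°, h=121.080 m
→ ECEF (a=6378388.000, f=1/297.0): X=-2540102.3772, Y=1058878.1167, Z=-5734931.3915
→ Helmert 7p (PV): X=-2540093.1034, Y=1058631.8138, Z=-5735176.0099

X=-2540093.103 m, Y=1058631.814 m, Z=-5735176.010 m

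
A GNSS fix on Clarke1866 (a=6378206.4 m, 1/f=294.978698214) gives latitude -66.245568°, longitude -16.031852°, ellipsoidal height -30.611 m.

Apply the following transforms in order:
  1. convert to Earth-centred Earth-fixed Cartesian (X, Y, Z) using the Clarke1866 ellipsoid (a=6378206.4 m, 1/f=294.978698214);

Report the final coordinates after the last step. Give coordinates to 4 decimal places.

X=2476349.5774 m, Y=-711571.9032 m, Z=-5814813.9740 m

start: φ=-66.245568°, λ=-16.031852°, h=-30.611 m
→ ECEF (a=6378206.400, f=1/294.978698214): X=2476349.5774, Y=-711571.9032, Z=-5814813.9740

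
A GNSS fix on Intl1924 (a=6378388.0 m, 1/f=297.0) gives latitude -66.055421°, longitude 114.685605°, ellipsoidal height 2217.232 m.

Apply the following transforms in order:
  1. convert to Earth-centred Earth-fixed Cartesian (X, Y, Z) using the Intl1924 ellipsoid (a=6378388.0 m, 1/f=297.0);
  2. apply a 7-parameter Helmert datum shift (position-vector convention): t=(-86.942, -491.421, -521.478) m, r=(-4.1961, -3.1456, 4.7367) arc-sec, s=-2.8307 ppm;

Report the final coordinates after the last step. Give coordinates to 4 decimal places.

X=-1084609.6039 m, Y=2358923.0300 m, Z=-5809186.5148 m

start: φ=-66.055421°, λ=114.685605°, h=2217.232 m
→ ECEF (a=6378388.000, f=1/297.0): X=-1084560.1295, Y=2359564.2021, Z=-5808616.9383
→ Helmert 7p (PV): X=-1084609.6039, Y=2358923.0300, Z=-5809186.5148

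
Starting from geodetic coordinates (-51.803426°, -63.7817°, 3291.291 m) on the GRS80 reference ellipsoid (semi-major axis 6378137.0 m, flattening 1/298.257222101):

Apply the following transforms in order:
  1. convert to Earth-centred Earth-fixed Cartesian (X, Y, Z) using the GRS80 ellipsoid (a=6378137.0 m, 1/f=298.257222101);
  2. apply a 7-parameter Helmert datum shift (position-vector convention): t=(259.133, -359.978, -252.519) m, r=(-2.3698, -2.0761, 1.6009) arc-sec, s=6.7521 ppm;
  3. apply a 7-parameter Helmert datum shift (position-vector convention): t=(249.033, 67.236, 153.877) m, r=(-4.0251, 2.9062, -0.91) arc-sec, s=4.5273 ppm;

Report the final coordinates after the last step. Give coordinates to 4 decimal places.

start: φ=-51.803426°, λ=-63.781700°, h=3291.291 m
→ ECEF (a=6378137.000, f=1/298.257222101): X=1746939.0101, Y=-3547388.2918, Z=-4991894.7243
→ Helmert 7p (PV): X=1747287.7163, Y=-3547816.0162, Z=-4992122.6090
→ Helmert 7p (PV): X=1747458.6698, Y=-3547869.9688, Z=-4991946.7184

X=1747458.6698 m, Y=-3547869.9688 m, Z=-4991946.7184 m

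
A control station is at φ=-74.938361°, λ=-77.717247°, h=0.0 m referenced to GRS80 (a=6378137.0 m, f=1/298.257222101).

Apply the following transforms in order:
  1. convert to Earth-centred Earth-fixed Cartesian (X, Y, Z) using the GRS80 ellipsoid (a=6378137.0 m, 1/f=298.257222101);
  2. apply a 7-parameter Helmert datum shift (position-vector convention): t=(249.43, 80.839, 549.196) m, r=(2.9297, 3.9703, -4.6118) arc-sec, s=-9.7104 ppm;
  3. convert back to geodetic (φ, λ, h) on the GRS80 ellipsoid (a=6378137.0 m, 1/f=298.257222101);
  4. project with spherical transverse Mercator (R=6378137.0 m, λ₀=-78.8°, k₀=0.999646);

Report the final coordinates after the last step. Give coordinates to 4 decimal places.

start: φ=-74.938361°, λ=-77.717247°, h=0.000 m
→ ECEF (a=6378137.000, f=1/298.257222101): X=353696.9359, Y=-1624549.9291, Z=-6136981.4259
→ Helmert 7p (PV): X=353788.4821, Y=-1624374.0569, Z=-6136402.5197
→ geod (Bowring, a=6378137.000): φ=-74.93833142°, λ=-77.71287465°, h=-598.6126 m
→ tm (R=6378137.0, λ₀=-78.8°): E=31434.8593, N=-8339431.7784

E=31434.8593 m, N=-8339431.7784 m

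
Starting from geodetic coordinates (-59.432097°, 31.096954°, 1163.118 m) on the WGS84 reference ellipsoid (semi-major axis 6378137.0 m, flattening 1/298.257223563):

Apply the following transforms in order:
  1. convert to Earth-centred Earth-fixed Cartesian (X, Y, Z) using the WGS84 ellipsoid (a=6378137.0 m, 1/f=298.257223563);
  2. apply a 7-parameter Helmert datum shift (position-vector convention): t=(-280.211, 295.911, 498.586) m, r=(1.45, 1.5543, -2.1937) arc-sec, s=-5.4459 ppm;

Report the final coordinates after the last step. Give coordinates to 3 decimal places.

X=2784634.275 m, Y=1680084.726 m, Z=-5469054.084 m

start: φ=-59.432097°, λ=31.096954°, h=1163.118 m
→ ECEF (a=6378137.000, f=1/298.257223563): X=2784953.0028, Y=1679789.1316, Z=-5469573.2792
→ Helmert 7p (PV): X=2784634.2747, Y=1680084.7256, Z=-5469054.0837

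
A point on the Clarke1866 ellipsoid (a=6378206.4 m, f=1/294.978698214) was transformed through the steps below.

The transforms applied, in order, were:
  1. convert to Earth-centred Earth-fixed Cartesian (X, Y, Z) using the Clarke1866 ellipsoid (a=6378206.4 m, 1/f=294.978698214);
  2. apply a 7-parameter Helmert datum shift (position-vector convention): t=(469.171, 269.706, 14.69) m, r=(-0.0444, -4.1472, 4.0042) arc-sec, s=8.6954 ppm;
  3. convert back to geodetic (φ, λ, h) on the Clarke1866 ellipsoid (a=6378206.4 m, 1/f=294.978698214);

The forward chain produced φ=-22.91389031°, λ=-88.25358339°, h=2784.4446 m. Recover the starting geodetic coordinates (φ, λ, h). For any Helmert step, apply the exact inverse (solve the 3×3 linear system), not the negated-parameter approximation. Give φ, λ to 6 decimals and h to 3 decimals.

start: φ=-22.913890°, λ=-88.253583°, h=2784.445 m
→ ECEF (a=6378206.400, f=1/294.978698214): X=179213.8108, Y=-5877758.3691, Z=-2468878.8511
→ Helmert⁻¹: X=178579.3371, Y=-5877979.8991, Z=-2468876.9291
→ geod (Bowring, a=6378206.400): φ=-22.91316400°, λ=-88.25982800°, h=2969.8730 m

φ=-22.913164°, λ=-88.259828°, h=2969.873 m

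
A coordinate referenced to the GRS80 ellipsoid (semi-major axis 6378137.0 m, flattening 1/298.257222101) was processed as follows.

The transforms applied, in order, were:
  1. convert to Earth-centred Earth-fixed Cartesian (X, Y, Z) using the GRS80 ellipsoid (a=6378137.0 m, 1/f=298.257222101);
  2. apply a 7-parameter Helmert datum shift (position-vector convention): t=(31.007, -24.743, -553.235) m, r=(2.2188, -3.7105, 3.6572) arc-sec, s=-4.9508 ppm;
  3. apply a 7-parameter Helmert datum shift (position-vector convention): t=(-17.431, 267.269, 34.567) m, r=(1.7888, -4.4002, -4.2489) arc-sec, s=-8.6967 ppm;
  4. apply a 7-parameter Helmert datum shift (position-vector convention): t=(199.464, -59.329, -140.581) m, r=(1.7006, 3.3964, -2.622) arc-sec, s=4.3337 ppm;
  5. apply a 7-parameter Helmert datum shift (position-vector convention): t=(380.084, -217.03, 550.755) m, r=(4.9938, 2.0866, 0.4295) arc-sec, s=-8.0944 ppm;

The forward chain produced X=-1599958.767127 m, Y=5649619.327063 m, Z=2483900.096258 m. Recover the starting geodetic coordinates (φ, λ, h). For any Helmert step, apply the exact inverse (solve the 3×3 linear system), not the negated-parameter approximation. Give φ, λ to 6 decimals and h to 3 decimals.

start: X=-1599958.7671, Y=5649619.3271, Z=2483900.0963 m
→ Helmert⁻¹: X=-1600365.1608, Y=5649945.5421, Z=2483216.4644
→ Helmert⁻¹: X=-1600670.4001, Y=5649980.5123, Z=2483273.3438
→ Helmert⁻¹: X=-1600730.2957, Y=5649750.9393, Z=2483245.5243
→ Helmert⁻¹: X=-1600624.3716, Y=5649858.7515, Z=2483779.0740
→ geod (Bowring, a=6378137.000): φ=23.06535300°, λ=105.81760800°, h=1018.9880 m

φ=23.065353°, λ=105.817608°, h=1018.988 m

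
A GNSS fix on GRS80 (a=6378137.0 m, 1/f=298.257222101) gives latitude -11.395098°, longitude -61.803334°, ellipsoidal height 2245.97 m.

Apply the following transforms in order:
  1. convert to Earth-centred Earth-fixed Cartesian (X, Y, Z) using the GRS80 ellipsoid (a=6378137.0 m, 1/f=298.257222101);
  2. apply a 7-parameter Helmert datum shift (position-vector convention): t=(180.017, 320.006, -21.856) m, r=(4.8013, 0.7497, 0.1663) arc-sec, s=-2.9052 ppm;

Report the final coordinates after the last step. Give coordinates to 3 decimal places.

X=2955858.980 m, Y=-5512736.913 m, Z=-1252479.356 m

start: φ=-11.395098°, λ=-61.803334°, h=2245.970 m
→ ECEF (a=6378137.000, f=1/298.257222101): X=2955687.6564, Y=-5513104.4693, Z=-1252322.0649
→ Helmert 7p (PV): X=2955858.9797, Y=-5512736.9129, Z=-1252479.3556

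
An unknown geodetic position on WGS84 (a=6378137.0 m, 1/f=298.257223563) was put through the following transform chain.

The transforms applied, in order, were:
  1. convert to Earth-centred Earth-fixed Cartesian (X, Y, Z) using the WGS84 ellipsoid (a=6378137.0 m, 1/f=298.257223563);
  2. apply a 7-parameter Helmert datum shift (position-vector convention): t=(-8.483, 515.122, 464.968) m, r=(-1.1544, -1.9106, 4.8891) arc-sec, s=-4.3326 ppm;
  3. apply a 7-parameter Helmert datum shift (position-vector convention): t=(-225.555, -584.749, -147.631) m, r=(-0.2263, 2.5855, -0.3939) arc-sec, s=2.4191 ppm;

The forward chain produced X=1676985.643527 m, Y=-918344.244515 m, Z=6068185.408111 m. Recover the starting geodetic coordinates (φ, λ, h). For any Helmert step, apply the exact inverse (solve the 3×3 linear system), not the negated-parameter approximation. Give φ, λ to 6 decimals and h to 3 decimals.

φ=72.618938°, λ=-28.703224°, h=3358.376 m

start: X=1676985.6435, Y=-918344.2445, Z=6068185.4081 m
→ Helmert⁻¹: X=1677132.8281, Y=-917760.7304, Z=6068338.3750
→ Helmert⁻¹: X=1677183.0156, Y=-918353.5452, Z=6067879.0215
→ geod (Bowring, a=6378137.000): φ=72.61893800°, λ=-28.70322400°, h=3358.3760 m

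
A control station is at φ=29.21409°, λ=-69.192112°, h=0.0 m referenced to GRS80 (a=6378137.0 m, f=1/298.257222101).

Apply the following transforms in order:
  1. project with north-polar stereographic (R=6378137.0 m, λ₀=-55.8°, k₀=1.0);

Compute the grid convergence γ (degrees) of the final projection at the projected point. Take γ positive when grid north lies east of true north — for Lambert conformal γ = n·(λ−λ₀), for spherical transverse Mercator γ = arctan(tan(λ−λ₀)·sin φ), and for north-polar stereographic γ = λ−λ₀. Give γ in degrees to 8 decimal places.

-13.39211200

start: φ=29.214090°, λ=-69.192112°, h=0.000 m
→ into stereo (λ₀=-55.8°): φ=29.21409000°, λ−λ₀=-13.39211200°
convergence γ = -13.39211200°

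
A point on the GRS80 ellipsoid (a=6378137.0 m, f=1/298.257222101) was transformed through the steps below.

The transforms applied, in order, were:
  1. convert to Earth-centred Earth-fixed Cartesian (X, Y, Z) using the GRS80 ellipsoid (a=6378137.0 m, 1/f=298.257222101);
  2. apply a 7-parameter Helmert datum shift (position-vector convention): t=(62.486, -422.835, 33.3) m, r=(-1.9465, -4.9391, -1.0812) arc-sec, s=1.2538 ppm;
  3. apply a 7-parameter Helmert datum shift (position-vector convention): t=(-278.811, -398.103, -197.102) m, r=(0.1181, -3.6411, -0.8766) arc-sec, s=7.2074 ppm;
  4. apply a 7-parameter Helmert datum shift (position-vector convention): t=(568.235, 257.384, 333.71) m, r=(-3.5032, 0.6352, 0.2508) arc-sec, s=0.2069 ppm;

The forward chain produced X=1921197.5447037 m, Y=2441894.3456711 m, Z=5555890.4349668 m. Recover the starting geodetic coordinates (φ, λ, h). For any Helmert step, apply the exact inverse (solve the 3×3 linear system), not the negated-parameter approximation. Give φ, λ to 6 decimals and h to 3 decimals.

start: X=1921197.5447, Y=2441894.3457, Z=5555890.4350 m
→ Helmert⁻¹: X=1920614.7723, Y=2441539.7649, Z=5555602.9572
→ Helmert⁻¹: X=1920967.4336, Y=2441931.6129, Z=5555724.7085
→ Helmert⁻¹: X=1921022.7698, Y=2442309.0271, Z=5555661.4909
→ geod (Bowring, a=6378137.000): φ=60.94528300°, λ=51.81282300°, h=3749.1390 m

φ=60.945283°, λ=51.812823°, h=3749.139 m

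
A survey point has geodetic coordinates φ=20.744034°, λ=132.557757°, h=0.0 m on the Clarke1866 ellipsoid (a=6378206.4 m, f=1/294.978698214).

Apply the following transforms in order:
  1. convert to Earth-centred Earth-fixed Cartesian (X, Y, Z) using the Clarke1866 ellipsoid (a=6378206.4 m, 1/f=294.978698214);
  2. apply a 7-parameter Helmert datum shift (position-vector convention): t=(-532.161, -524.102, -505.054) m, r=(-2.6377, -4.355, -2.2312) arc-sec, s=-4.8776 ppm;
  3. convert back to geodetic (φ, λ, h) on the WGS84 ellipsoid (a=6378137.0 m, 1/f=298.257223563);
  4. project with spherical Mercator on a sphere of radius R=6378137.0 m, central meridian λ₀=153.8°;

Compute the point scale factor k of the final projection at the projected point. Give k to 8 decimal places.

start: φ=20.744034°, λ=132.557757°, h=0.000 m
→ ECEF (a=6378206.400, f=1/294.978698214): X=-4035851.7494, Y=4395455.5692, Z=2244782.3614
→ Helmert 7p (PV): X=-4036364.0743, Y=4394982.3901, Z=2244124.9386
→ geod (Bowring, a=6378137.000): φ=20.73706711°, λ=132.56445326°, h=-195.0363 m
→ into merc (λ₀=153.8°): φ=20.73706711°, λ−λ₀=-21.23554674°
scale k = 1.06927266

1.06927266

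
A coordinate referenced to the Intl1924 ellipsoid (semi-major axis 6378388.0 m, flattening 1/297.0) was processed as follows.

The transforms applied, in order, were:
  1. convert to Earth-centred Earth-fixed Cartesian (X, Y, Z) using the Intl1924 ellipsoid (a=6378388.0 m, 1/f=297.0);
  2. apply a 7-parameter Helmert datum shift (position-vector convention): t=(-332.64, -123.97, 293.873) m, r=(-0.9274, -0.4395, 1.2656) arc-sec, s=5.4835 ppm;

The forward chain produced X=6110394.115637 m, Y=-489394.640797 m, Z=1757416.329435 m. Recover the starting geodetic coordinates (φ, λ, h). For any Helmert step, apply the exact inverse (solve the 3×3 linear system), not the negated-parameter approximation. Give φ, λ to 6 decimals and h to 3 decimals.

φ=16.096398°, λ=-4.578187°, h=349.762 m

start: X=6110394.1156, Y=-489394.6408, Z=1757416.3294 m
→ Helmert⁻¹: X=6110693.9893, Y=-489313.3821, Z=1757097.6009
→ geod (Bowring, a=6378388.000): φ=16.09639800°, λ=-4.57818700°, h=349.7620 m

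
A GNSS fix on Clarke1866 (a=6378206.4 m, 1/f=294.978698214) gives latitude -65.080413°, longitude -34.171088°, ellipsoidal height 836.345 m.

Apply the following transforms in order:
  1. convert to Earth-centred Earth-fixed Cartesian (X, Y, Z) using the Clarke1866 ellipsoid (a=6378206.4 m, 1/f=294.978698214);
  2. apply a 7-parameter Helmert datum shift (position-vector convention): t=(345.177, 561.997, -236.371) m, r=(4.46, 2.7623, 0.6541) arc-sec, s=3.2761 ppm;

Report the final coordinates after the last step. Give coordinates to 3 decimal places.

start: φ=-65.080413°, λ=-34.171088°, h=836.345 m
→ ECEF (a=6378206.400, f=1/294.978698214): X=2229990.4523, Y=-1513855.5217, Z=-5762060.4141
→ Helmert 7p (PV): X=2230270.5698, Y=-1513166.8209, Z=-5762378.2601

X=2230270.570 m, Y=-1513166.821 m, Z=-5762378.260 m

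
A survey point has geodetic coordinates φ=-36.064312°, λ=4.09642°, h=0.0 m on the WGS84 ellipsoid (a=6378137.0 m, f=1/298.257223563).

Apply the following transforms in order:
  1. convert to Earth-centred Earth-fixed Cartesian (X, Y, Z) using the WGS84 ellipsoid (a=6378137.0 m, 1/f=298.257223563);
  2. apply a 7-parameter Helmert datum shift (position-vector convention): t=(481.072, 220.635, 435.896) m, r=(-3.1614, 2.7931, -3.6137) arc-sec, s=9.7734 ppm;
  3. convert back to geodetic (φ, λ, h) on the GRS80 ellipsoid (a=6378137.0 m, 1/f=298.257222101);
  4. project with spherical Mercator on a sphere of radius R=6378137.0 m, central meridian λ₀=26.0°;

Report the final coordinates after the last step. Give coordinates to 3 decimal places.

E=-2438243.728 m, N=-4308790.059 m

start: φ=-36.064312°, λ=4.096420°, h=0.000 m
→ ECEF (a=6378137.000, f=1/298.257223563): X=5148613.9631, Y=368733.8866, Z=-3733962.4930
→ Helmert 7p (PV): X=5149101.2515, Y=368810.6916, Z=-3733638.4619
→ geod (Bowring, a=6378137.000): φ=-36.05934377°, λ=4.09688393°, h=206.6008 m
→ merc (R=6378137.0, λ₀=26.0°): E=-2438243.7281, N=-4308790.0592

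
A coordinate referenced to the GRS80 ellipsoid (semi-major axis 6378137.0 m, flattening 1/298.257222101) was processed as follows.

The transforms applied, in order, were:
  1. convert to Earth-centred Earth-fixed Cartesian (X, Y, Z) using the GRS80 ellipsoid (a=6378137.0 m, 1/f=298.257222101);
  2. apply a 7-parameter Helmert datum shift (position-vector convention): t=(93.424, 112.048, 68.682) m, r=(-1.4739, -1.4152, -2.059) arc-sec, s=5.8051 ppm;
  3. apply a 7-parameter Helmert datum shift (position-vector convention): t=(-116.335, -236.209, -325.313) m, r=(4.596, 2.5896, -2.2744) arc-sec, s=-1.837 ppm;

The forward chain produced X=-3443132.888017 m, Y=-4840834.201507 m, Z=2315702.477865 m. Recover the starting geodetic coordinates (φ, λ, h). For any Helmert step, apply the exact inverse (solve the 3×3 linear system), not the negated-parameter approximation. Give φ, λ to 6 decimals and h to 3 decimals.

φ=21.430428°, λ=-125.422654°, h=496.939 m

start: X=-3443132.8880, Y=-4840834.2015, Z=2315702.4779 m
→ Helmert⁻¹: X=-3442998.5805, Y=-4840593.2419, Z=2316096.6778
→ Helmert⁻¹: X=-3443007.8052, Y=-4840728.1079, Z=2316003.5836
→ geod (Bowring, a=6378137.000): φ=21.43042800°, λ=-125.42265400°, h=496.9390 m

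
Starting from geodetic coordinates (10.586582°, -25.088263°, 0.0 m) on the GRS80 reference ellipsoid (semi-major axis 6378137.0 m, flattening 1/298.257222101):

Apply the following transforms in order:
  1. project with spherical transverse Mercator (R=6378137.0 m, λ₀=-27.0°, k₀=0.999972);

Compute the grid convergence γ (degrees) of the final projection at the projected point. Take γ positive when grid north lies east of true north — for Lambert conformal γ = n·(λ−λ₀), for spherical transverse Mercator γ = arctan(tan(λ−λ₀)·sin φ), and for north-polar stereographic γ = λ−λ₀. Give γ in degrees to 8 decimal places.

0.35135252

start: φ=10.586582°, λ=-25.088263°, h=0.000 m
→ into tm (λ₀=-27.0°): φ=10.58658200°, λ−λ₀=1.91173700°
convergence γ = 0.35135252°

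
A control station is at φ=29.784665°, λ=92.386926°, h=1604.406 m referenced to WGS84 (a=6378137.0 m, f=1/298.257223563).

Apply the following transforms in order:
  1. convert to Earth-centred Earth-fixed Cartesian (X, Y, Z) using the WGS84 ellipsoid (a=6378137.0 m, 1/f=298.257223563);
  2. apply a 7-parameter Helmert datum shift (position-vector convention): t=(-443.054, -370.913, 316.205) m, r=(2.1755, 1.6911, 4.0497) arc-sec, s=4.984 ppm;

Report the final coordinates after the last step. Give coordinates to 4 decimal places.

X=-231319.5192 m, Y=5536356.0901 m, Z=3150868.4838 m

start: φ=29.784665°, λ=92.386926°, h=1604.406 m
→ ECEF (a=6378137.000, f=1/298.257223563): X=-230792.4387, Y=5536737.1679, Z=3150476.2877
→ Helmert 7p (PV): X=-231319.5192, Y=5536356.0901, Z=3150868.4838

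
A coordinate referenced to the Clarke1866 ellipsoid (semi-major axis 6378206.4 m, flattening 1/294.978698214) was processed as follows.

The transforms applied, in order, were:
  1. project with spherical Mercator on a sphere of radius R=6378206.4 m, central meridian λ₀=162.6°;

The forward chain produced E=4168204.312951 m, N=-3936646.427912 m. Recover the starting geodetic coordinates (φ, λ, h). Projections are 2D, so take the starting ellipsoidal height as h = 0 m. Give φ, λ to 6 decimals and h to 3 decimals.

start: E=4168204.3130, N=-3936646.4279 m
→ merc⁻¹: φ=-33.31059800°, λ=-159.95679100°

φ=-33.310598°, λ=-159.956791°, h=0.000 m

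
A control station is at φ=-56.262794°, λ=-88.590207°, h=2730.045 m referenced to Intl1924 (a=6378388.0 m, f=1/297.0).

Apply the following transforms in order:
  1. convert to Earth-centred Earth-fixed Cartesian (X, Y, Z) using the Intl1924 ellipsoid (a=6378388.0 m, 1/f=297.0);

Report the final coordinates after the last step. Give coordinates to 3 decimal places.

X=87395.872 m, Y=-3551162.490 m, Z=-5283128.457 m

start: φ=-56.262794°, λ=-88.590207°, h=2730.045 m
→ ECEF (a=6378388.000, f=1/297.0): X=87395.8720, Y=-3551162.4898, Z=-5283128.4568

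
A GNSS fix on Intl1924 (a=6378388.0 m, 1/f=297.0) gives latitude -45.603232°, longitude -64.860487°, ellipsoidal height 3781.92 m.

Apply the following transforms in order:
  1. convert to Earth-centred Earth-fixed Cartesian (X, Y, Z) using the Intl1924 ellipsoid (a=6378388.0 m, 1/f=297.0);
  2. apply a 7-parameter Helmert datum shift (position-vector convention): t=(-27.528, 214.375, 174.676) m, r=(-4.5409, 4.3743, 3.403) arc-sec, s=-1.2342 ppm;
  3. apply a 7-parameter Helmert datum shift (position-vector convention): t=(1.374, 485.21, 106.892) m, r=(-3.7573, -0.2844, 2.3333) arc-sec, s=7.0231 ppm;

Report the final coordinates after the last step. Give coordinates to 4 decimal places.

X=1900155.5662 m, Y=-4048563.8123 m, Z=-4536907.5488 m

start: φ=-45.603232°, λ=-64.860487°, h=3781.920 m
→ ECEF (a=6378388.000, f=1/297.0): X=1900148.0824, Y=-4049110.2667, Z=-4537288.0722
→ Helmert 7p (PV): X=1900088.7891, Y=-4048959.4331, Z=-4537058.9524
→ Helmert 7p (PV): X=1900155.5662, Y=-4048563.8123, Z=-4536907.5488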